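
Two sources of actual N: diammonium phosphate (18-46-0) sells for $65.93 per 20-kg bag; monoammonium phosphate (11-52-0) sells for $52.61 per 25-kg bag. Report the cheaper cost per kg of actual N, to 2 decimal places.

$18.31 per kg N (diammonium phosphate)

diammonium phosphate: N per bag = 20 × 18% = 3.6 kg; cost = 65.93 / 3.6 = $18.3139/kg N.
monoammonium phosphate: N per bag = 25 × 11% = 2.75 kg; cost = 52.61 / 2.75 = $19.1309/kg N.
diammonium phosphate is cheaper.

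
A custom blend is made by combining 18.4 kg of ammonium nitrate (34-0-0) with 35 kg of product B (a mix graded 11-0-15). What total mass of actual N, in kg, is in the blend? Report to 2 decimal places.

N mass = 34%×18.4 + 11%×35 = 10.106 kg.

10.11 kg N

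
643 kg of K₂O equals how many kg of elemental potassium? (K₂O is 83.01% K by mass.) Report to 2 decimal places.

533.75 kg K

K = 643 × 0.8301 = 533.754 kg.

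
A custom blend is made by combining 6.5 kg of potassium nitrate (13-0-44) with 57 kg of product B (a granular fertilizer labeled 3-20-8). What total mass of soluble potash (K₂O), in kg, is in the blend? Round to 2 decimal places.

K₂O mass = 44%×6.5 + 8%×57 = 7.42 kg.

7.42 kg K₂O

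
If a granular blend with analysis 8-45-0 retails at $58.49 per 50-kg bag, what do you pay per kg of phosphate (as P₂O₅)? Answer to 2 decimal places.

$2.60 per kg P₂O₅

P₂O₅ in bag = 50 × 45% = 22.5 kg.
Cost per kg P₂O₅ = $58.49 / 22.5 = $2.5996.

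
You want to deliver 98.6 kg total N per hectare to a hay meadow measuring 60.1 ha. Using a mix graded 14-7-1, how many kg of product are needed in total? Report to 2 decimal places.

42327.57 kg

Product per hectare = 98.6 / 14% = 704.286 kg.
Total product = 704.286 × 60.1 = 42327.571 kg.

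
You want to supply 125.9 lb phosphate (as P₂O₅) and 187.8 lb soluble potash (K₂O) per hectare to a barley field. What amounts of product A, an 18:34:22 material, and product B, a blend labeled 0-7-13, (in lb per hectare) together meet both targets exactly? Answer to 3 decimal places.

111.840 lb product A, 1255.347 lb product B

With a, b = lb per hectare of product A and product B:
P₂O₅: 0.34·a + 0.07·b = 125.9
K₂O: 0.22·a + 0.13·b = 187.8
From row1: a = (125.9 − 0.07·b) / 0.34.
Into row2: 0.22·(125.9 − 0.07·b)/0.34 + 0.13·b = 187.8 → b = 1255.3472, a = 111.8403.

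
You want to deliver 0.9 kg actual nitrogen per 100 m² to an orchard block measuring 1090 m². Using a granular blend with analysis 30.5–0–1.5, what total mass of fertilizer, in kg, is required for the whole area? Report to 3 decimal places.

32.164 kg

Product per 100 m² = 0.9 / 30.5% = 2.95082 kg.
Total product = 2.95082 × 1090 / 100 = 32.1639 kg.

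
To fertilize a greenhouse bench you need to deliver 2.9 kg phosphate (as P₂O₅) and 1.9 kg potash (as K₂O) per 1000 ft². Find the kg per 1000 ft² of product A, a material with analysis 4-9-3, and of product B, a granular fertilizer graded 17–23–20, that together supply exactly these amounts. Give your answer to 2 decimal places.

With a, b = kg per 1000 ft² of product A and product B:
P₂O₅: 0.09·a + 0.23·b = 2.9
K₂O: 0.03·a + 0.2·b = 1.9
Solving simultaneously: a = 12.8829, b = 7.56757.

12.88 kg product A, 7.57 kg product B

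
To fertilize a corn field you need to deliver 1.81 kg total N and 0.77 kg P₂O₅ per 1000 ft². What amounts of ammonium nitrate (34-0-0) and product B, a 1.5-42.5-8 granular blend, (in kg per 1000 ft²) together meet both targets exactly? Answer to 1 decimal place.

Per-1000 ft² balance (a = ammonium nitrate, b = product B):
N: 0.34·a + 0.015·b = 1.81
P₂O₅: 0·a + 0.425·b = 0.77
Solving simultaneously: a = 5.2436, b = 1.81176.

5.2 kg ammonium nitrate, 1.8 kg product B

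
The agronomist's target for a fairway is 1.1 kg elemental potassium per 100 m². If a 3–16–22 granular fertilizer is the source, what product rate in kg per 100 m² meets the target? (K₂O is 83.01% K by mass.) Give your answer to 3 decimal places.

As K₂O: 1.1 / 0.8301 = 1.32514 kg per 100 m².
Product per 100 m² = 1.32514 / 22% = 6.02337 kg.

6.023 kg of product per hundred sq m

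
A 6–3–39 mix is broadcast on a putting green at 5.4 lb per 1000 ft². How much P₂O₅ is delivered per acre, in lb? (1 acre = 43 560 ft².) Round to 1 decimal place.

P₂O₅ per 1000 ft² = 5.4 × 3% = 0.162 lb.
Convert to per acre: 0.162 × 43.56 = 7.05672 lb.

7.1 lb P₂O₅ per acre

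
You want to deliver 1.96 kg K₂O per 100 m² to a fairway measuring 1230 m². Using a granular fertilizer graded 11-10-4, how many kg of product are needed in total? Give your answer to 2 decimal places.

602.70 kg

Product per 100 m² = 1.96 / 4% = 49 kg.
Total product = 49 × 1230 / 100 = 602.7 kg.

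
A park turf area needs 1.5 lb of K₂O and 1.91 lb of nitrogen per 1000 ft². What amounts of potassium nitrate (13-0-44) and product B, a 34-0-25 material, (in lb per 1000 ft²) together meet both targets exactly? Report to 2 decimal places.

With a, b = lb per 1000 ft² of potassium nitrate and product B:
K₂O: 0.44·a + 0.25·b = 1.5
N: 0.13·a + 0.34·b = 1.91
From row1: a = (1.5 − 0.25·b) / 0.44.
Into row2: 0.13·(1.5 − 0.25·b)/0.44 + 0.34·b = 1.91 → b = 5.51153, a = 0.277541.

0.28 lb potassium nitrate, 5.51 lb product B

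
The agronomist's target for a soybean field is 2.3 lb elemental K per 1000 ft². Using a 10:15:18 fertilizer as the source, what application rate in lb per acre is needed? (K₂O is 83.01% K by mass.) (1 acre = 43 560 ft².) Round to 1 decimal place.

As K₂O: 2.3 / 0.8301 = 2.77075 lb per 1000 ft².
Product per 1000 ft² = 2.77075 / 18% = 15.3931 lb.
Convert to per acre: 15.3931 × 43.56 = 670.522 lb.

670.5 lb of product per acre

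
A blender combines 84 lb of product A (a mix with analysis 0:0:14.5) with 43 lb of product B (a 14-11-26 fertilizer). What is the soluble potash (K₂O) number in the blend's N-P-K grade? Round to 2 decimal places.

Total mass = 84 + 43 = 127 lb.
K₂O mass = 14.5%×84 + 26%×43 = 23.36 lb.
% K₂O = 23.36 / 127 = 18.3937%.

18.39% K₂O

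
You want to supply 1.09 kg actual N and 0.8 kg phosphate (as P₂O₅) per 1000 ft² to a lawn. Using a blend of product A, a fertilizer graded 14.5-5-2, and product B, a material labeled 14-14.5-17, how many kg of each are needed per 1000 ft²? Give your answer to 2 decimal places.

Let a = kg of product A, b = kg of product B (per 1000 ft²).
N: 0.145·a + 0.14·b = 1.09
P₂O₅: 0.05·a + 0.145·b = 0.8
From row1: a = (1.09 − 0.14·b) / 0.145.
Into row2: 0.05·(1.09 − 0.14·b)/0.145 + 0.145·b = 0.8 → b = 4.38503, a = 3.28342.

3.28 kg product A, 4.39 kg product B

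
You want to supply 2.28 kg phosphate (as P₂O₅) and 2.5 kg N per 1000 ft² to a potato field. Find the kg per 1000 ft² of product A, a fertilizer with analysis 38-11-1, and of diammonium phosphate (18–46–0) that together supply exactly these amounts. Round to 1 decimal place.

4.8 kg product A, 3.8 kg diammonium phosphate

Per-1000 ft² balance (a = product A, b = diammonium phosphate):
P₂O₅: 0.11·a + 0.46·b = 2.28
N: 0.38·a + 0.18·b = 2.5
Solving simultaneously: a = 4.77161, b = 3.81548.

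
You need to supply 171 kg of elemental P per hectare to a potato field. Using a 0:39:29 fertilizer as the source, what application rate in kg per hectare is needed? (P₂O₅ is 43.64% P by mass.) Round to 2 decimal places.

As P₂O₅: 171 / 0.4364 = 391.842 kg per hectare.
Product per hectare = 391.842 / 39% = 1004.724 kg.

1004.72 kg of product per hectare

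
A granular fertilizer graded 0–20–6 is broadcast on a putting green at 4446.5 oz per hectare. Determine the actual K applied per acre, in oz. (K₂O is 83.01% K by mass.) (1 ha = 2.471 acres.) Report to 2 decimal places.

K₂O per hectare = 4446.5 × 6% = 266.79 oz.
Elemental K = 266.79 × 0.8301 = 221.462 oz per hectare.
Convert to per acre: 221.462 × 0.404694 = 89.6246 oz.

89.62 oz K per acre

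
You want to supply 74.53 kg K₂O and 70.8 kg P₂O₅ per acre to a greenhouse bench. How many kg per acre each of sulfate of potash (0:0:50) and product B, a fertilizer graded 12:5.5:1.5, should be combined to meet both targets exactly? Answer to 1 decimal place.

110.4 kg sulfate of potash, 1287.3 kg product B

Let a = kg of sulfate of potash, b = kg of product B (per acre).
K₂O: 0.5·a + 0.015·b = 74.53
P₂O₅: 0·a + 0.055·b = 70.8
Solving simultaneously: a = 110.442, b = 1287.27.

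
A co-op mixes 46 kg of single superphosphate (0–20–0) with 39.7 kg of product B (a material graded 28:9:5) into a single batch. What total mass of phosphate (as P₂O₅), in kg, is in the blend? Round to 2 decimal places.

12.77 kg P₂O₅

P₂O₅ mass = 20%×46 + 9%×39.7 = 12.773 kg.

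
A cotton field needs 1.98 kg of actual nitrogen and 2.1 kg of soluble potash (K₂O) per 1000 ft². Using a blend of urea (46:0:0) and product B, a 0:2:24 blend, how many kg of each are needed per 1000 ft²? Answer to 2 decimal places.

4.30 kg urea, 8.75 kg product B

Per-1000 ft² balance (a = urea, b = product B):
N: 0.46·a + 0·b = 1.98
K₂O: 0·a + 0.24·b = 2.1
Solving simultaneously: a = 4.30435, b = 8.75.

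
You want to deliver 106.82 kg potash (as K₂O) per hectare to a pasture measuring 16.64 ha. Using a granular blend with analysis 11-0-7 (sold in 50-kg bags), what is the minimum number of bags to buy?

508 bags

Product per hectare = 106.82 / 7% = 1526 kg.
Total product = 1526 × 16.64 = 25392.6 kg.
Bags = ⌈25392.6 / 50⌉ = 508.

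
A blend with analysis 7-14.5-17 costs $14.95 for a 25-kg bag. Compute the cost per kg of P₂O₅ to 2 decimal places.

$4.12 per kg P₂O₅

P₂O₅ in bag = 25 × 14.5% = 3.625 kg.
Cost per kg P₂O₅ = $14.95 / 3.625 = $4.1241.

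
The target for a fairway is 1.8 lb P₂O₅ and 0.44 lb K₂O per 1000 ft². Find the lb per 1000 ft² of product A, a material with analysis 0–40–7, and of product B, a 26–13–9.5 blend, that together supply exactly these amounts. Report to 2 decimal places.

3.94 lb product A, 1.73 lb product B

Let a = lb of product A, b = lb of product B (per 1000 ft²).
P₂O₅: 0.4·a + 0.13·b = 1.8
K₂O: 0.07·a + 0.095·b = 0.44
Eliminate b: (row1) − 0.13/0.095·(row2) → 0.304211·a = 1.19789, so a = 3.93772.
Then b = (0.44 − 0.07·3.93772) / 0.095 = 1.7301.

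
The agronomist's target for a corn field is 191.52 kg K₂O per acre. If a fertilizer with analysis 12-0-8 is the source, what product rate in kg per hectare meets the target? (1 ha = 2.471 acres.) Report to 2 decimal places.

5915.57 kg of product per hectare

Product per acre = 191.52 / 8% = 2394 kg.
Convert to per hectare: 2394 × 2.471 = 5915.574 kg.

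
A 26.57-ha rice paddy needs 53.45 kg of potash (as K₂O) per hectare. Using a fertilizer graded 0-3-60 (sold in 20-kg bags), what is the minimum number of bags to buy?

119 bags

Product per hectare = 53.45 / 60% = 89.0833 kg.
Total product = 89.0833 × 26.57 = 2366.94 kg.
Bags = ⌈2366.94 / 20⌉ = 119.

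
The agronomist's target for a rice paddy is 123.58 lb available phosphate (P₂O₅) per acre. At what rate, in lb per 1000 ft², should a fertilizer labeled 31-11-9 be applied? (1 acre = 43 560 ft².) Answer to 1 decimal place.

Product per acre = 123.58 / 11% = 1123.45 lb.
Convert to per 1000 ft²: 1123.45 × 0.0229568 = 25.791 lb.

25.8 lb of product per thousand sq ft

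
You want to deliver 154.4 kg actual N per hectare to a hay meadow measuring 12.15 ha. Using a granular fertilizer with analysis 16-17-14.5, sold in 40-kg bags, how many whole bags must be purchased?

294 bags

Product per hectare = 154.4 / 16% = 965 kg.
Total product = 965 × 12.15 = 11724.8 kg.
Bags = ⌈11724.8 / 40⌉ = 294.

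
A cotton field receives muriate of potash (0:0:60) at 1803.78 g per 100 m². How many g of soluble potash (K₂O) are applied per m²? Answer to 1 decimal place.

K₂O per 100 m² = 1803.78 × 60% = 1082.27 g.
Convert to per m²: 1082.27 × 0.01 = 10.8227 g.

10.8 g K₂O per sq m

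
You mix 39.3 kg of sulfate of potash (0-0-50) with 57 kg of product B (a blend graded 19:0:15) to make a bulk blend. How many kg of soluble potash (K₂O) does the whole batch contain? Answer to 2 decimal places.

28.20 kg K₂O

K₂O mass = 50%×39.3 + 15%×57 = 28.2 kg.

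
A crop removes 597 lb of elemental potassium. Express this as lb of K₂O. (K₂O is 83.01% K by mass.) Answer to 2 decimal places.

K₂O = 597 / 0.8301 = 719.1905 lb.

719.19 lb K₂O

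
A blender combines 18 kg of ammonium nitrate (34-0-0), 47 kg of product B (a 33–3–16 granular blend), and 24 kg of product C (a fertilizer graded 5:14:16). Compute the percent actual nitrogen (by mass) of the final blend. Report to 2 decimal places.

Total mass = 18 + 47 + 24 = 89 kg.
N mass = 34%×18 + 33%×47 + 5%×24 = 22.83 kg.
% N = 22.83 / 89 = 25.6517%.

25.65% N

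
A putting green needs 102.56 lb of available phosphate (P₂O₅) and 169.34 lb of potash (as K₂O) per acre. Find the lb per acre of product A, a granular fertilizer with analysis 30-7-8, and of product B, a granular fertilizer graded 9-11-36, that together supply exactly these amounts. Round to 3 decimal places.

Let a = lb of product A, b = lb of product B (per acre).
P₂O₅: 0.07·a + 0.11·b = 102.56
K₂O: 0.08·a + 0.36·b = 169.34
Eliminate b: (row1) − 0.11/0.36·(row2) → 0.0455556·a = 50.8172, so a = 1115.5.
Then b = (169.34 − 0.08·1115.5) / 0.36 = 222.5.

1115.500 lb product A, 222.500 lb product B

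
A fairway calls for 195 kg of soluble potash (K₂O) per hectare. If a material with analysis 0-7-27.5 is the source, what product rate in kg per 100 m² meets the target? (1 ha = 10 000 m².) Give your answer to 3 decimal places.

7.091 kg of product per hundred sq m

Product per hectare = 195 / 27.5% = 709.091 kg.
Convert to per 100 m²: 709.091 × 0.01 = 7.09091 kg.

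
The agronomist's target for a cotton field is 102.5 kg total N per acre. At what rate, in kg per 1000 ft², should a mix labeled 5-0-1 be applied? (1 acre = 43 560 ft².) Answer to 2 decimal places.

Product per acre = 102.5 / 5% = 2050 kg.
Convert to per 1000 ft²: 2050 × 0.0229568 = 47.0615 kg.

47.06 kg of product per thousand sq ft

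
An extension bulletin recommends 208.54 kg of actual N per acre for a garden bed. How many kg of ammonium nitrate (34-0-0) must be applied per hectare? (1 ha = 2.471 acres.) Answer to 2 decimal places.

1515.60 kg of product per hectare

Product per acre = 208.54 / 34% = 613.353 kg.
Convert to per hectare: 613.353 × 2.471 = 1515.595 kg.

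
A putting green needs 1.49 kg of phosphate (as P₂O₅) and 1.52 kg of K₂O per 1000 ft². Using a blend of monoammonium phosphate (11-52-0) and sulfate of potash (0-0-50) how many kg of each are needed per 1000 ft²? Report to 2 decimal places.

2.87 kg monoammonium phosphate, 3.04 kg sulfate of potash

Let a = kg of monoammonium phosphate, b = kg of sulfate of potash (per 1000 ft²).
P₂O₅: 0.52·a + 0·b = 1.49
K₂O: 0·a + 0.5·b = 1.52
Solving simultaneously: a = 2.86538, b = 3.04.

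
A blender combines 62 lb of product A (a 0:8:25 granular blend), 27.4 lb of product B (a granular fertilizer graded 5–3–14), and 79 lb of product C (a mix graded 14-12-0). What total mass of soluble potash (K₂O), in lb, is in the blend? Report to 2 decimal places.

19.34 lb K₂O

K₂O mass = 25%×62 + 14%×27.4 + 0%×79 = 19.336 lb.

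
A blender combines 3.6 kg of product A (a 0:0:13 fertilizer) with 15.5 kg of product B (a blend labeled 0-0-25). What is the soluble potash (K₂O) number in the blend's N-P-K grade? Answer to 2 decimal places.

Total mass = 3.6 + 15.5 = 19.1 kg.
K₂O mass = 13%×3.6 + 25%×15.5 = 4.343 kg.
% K₂O = 4.343 / 19.1 = 22.7382%.

22.74% K₂O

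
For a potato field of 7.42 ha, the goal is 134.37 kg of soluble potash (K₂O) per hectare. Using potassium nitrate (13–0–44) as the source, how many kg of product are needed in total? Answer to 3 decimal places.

2265.967 kg

Product per hectare = 134.37 / 44% = 305.386 kg.
Total product = 305.386 × 7.42 = 2265.9668 kg.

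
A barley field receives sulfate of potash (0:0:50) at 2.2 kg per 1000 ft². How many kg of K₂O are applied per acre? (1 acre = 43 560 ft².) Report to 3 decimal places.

47.916 kg K₂O per acre

K₂O per 1000 ft² = 2.2 × 50% = 1.1 kg.
Convert to per acre: 1.1 × 43.56 = 47.916 kg.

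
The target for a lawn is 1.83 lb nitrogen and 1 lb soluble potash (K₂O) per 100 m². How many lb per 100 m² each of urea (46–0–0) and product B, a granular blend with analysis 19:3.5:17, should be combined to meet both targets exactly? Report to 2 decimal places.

Let a = lb of urea, b = lb of product B (per 100 m²).
N: 0.46·a + 0.19·b = 1.83
K₂O: 0·a + 0.17·b = 1
Solving simultaneously: a = 1.54859, b = 5.88235.

1.55 lb urea, 5.88 lb product B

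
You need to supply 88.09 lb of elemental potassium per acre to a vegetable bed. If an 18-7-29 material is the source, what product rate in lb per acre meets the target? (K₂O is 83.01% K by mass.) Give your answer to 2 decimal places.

As K₂O: 88.09 / 0.8301 = 106.12 lb per acre.
Product per acre = 106.12 / 29% = 365.9302 lb.

365.93 lb of product per acre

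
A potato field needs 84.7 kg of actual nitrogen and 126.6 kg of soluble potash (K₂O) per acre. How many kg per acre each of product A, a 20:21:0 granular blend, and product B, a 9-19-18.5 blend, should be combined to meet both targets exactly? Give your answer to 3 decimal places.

115.554 kg product A, 684.324 kg product B

Per-acre balance (a = product A, b = product B):
N: 0.2·a + 0.09·b = 84.7
K₂O: 0·a + 0.185·b = 126.6
Solving simultaneously: a = 115.5541, b = 684.3243.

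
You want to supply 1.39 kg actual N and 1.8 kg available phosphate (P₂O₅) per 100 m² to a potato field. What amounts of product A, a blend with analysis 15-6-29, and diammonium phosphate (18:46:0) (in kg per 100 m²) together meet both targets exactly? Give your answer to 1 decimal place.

5.4 kg product A, 3.2 kg diammonium phosphate

Per-100 m² balance (a = product A, b = diammonium phosphate):
N: 0.15·a + 0.18·b = 1.39
P₂O₅: 0.06·a + 0.46·b = 1.8
From row1: a = (1.39 − 0.18·b) / 0.15.
Into row2: 0.06·(1.39 − 0.18·b)/0.15 + 0.46·b = 1.8 → b = 3.20619, a = 5.41924.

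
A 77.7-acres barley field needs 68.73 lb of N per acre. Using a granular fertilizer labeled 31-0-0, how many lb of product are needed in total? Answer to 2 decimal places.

17226.84 lb

Product per acre = 68.73 / 31% = 221.71 lb.
Total product = 221.71 × 77.7 = 17226.842 lb.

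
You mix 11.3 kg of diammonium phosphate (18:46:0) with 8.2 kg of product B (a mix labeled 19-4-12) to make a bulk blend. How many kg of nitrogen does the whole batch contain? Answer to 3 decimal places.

N mass = 18%×11.3 + 19%×8.2 = 3.592 kg.

3.592 kg N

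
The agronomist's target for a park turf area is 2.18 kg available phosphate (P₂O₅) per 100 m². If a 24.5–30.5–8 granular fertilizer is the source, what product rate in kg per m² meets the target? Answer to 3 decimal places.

0.071 kg of product per sq m

Product per 100 m² = 2.18 / 30.5% = 7.14754 kg.
Convert to per m²: 7.14754 × 0.01 = 0.0714754 kg.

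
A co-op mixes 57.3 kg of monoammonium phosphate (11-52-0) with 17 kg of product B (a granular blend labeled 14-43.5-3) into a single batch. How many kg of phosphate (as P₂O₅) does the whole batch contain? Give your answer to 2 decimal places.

37.19 kg P₂O₅

P₂O₅ mass = 52%×57.3 + 43.5%×17 = 37.191 kg.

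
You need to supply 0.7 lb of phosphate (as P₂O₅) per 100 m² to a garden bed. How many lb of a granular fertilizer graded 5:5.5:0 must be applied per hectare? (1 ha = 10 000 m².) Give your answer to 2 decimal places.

1272.73 lb of product per hectare

Product per 100 m² = 0.7 / 5.5% = 12.7273 lb.
Convert to per hectare: 12.7273 × 100 = 1272.727 lb.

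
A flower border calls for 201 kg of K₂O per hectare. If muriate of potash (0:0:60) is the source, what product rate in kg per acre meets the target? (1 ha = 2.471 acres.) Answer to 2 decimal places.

135.57 kg of product per acre

Product per hectare = 201 / 60% = 335 kg.
Convert to per acre: 335 × 0.404694 = 135.573 kg.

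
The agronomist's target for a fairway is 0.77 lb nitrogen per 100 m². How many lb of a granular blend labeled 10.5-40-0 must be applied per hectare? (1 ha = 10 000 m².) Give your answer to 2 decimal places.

Product per 100 m² = 0.77 / 10.5% = 7.33333 lb.
Convert to per hectare: 7.33333 × 100 = 733.333 lb.

733.33 lb of product per hectare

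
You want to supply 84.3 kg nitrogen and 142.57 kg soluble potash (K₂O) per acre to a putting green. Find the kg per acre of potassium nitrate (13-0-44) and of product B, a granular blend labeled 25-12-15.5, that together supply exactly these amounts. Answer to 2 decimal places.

Let a = kg of potassium nitrate, b = kg of product B (per acre).
N: 0.13·a + 0.25·b = 84.3
K₂O: 0.44·a + 0.155·b = 142.57
Eliminate a: (row1) − 0.13/0.44·(row2) → 0.204205·b = 42.177, so b = 206.543.
Back-substitute: a = (84.3 − 0.25·206.543) / 0.13 = 251.263.

251.26 kg potassium nitrate, 206.54 kg product B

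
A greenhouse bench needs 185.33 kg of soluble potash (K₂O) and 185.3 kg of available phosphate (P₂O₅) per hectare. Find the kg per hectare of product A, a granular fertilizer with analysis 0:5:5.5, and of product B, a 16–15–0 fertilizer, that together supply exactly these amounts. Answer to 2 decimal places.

3369.64 kg product A, 112.12 kg product B

Per-hectare balance (a = product A, b = product B):
K₂O: 0.055·a + 0·b = 185.33
P₂O₅: 0.05·a + 0.15·b = 185.3
From row1: a = (185.33 − 0·b) / 0.055.
Into row2: 0.05·(185.33 − 0·b)/0.055 + 0.15·b = 185.3 → b = 112.121, a = 3369.636.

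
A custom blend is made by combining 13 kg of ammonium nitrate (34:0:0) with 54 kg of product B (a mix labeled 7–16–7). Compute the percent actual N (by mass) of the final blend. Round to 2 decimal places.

12.24% N

Total mass = 13 + 54 = 67 kg.
N mass = 34%×13 + 7%×54 = 8.2 kg.
% N = 8.2 / 67 = 12.2388%.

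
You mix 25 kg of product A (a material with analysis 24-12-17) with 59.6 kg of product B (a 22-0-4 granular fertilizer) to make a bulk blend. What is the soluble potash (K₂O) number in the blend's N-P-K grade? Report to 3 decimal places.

Total mass = 25 + 59.6 = 84.6 kg.
K₂O mass = 17%×25 + 4%×59.6 = 6.634 kg.
% K₂O = 6.634 / 84.6 = 7.84161%.

7.842% K₂O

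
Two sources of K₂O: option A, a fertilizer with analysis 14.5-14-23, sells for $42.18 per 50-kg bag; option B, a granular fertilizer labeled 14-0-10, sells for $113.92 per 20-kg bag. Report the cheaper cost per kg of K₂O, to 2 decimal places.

$3.67 per kg K₂O (option A)

option A: K₂O per bag = 50 × 23% = 11.5 kg; cost = 42.18 / 11.5 = $3.6678/kg K₂O.
option B: K₂O per bag = 20 × 10% = 2 kg; cost = 113.92 / 2 = $56.9600/kg K₂O.
option A is cheaper.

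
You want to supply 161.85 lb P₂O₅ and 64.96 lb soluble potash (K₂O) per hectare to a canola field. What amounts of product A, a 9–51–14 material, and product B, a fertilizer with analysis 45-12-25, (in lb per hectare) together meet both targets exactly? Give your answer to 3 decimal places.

295.098 lb product A, 94.585 lb product B

With a, b = lb per hectare of product A and product B:
P₂O₅: 0.51·a + 0.12·b = 161.85
K₂O: 0.14·a + 0.25·b = 64.96
Eliminate a: (row1) − 0.51/0.14·(row2) → -0.790714·b = -74.79, so b = 94.5854.
Back-substitute: a = (161.85 − 0.12·94.5854) / 0.51 = 295.0976.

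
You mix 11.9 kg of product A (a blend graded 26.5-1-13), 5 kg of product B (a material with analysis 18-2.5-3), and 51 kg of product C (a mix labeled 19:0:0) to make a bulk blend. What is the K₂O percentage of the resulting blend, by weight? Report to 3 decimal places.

2.499% K₂O

Total mass = 11.9 + 5 + 51 = 67.9 kg.
K₂O mass = 13%×11.9 + 3%×5 + 0%×51 = 1.697 kg.
% K₂O = 1.697 / 67.9 = 2.49926%.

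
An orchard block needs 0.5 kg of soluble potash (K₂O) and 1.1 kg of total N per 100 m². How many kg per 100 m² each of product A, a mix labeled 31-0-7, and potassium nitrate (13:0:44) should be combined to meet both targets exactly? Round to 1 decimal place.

3.3 kg product A, 0.6 kg potassium nitrate

Let a = kg of product A, b = kg of potassium nitrate (per 100 m²).
K₂O: 0.07·a + 0.44·b = 0.5
N: 0.31·a + 0.13·b = 1.1
Eliminate a: (row1) − 0.07/0.31·(row2) → 0.410645·b = 0.251613, so b = 0.612726.
Back-substitute: a = (0.5 − 0.44·0.612726) / 0.07 = 3.29144.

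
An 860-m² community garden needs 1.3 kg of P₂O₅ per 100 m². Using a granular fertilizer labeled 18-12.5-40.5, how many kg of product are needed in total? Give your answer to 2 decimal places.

89.44 kg

Product per 100 m² = 1.3 / 12.5% = 10.4 kg.
Total product = 10.4 × 860 / 100 = 89.44 kg.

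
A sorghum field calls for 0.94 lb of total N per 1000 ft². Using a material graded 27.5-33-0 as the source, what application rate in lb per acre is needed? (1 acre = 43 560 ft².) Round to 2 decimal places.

Product per 1000 ft² = 0.94 / 27.5% = 3.41818 lb.
Convert to per acre: 3.41818 × 43.56 = 148.896 lb.

148.90 lb of product per acre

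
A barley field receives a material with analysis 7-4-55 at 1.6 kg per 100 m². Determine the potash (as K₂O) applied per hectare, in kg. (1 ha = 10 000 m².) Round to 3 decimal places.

88.000 kg K₂O per hectare

K₂O per 100 m² = 1.6 × 55% = 0.88 kg.
Convert to per hectare: 0.88 × 100 = 88 kg.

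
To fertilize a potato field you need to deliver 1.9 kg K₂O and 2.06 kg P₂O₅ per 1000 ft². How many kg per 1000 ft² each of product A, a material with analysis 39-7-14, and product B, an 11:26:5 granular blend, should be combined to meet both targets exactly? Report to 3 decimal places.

With a, b = kg per 1000 ft² of product A and product B:
K₂O: 0.14·a + 0.05·b = 1.9
P₂O₅: 0.07·a + 0.26·b = 2.06
Eliminate a: (row1) − 0.14/0.07·(row2) → -0.47·b = -2.22, so b = 4.7234.
Back-substitute: a = (1.9 − 0.05·4.7234) / 0.14 = 11.884498.

11.884 kg product A, 4.723 kg product B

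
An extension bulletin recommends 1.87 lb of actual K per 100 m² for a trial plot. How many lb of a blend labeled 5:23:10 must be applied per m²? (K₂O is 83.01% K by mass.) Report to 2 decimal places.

0.23 lb of product per sq m

As K₂O: 1.87 / 0.8301 = 2.25274 lb per 100 m².
Product per 100 m² = 2.25274 / 10% = 22.5274 lb.
Convert to per m²: 22.5274 × 0.01 = 0.225274 lb.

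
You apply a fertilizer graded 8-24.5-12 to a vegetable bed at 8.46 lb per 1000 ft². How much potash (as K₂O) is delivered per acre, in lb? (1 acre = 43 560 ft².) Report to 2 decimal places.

44.22 lb K₂O per acre

K₂O per 1000 ft² = 8.46 × 12% = 1.0152 lb.
Convert to per acre: 1.0152 × 43.56 = 44.2221 lb.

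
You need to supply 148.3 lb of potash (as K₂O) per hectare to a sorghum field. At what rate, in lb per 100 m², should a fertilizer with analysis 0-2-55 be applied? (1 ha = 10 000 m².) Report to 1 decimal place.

2.7 lb of product per hundred sq m

Product per hectare = 148.3 / 55% = 269.636 lb.
Convert to per 100 m²: 269.636 × 0.01 = 2.69636 lb.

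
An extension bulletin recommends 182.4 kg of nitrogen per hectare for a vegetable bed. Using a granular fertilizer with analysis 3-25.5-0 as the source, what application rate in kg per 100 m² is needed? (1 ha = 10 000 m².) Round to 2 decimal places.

Product per hectare = 182.4 / 3% = 6080 kg.
Convert to per 100 m²: 6080 × 0.01 = 60.8 kg.

60.80 kg of product per hundred sq m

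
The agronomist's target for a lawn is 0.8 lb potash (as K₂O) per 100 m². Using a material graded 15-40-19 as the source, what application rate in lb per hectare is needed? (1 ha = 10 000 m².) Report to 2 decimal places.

Product per 100 m² = 0.8 / 19% = 4.21053 lb.
Convert to per hectare: 4.21053 × 100 = 421.053 lb.

421.05 lb of product per hectare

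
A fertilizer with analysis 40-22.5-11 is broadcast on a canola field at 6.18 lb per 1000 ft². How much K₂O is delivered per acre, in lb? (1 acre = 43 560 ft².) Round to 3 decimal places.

29.612 lb K₂O per acre

K₂O per 1000 ft² = 6.18 × 11% = 0.6798 lb.
Convert to per acre: 0.6798 × 43.56 = 29.6121 lb.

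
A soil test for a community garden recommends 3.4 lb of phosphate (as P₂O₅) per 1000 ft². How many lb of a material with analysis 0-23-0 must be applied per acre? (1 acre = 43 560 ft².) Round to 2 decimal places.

Product per 1000 ft² = 3.4 / 23% = 14.7826 lb.
Convert to per acre: 14.7826 × 43.56 = 643.9304 lb.

643.93 lb of product per acre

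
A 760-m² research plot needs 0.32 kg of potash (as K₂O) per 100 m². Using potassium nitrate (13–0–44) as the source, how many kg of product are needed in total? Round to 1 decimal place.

Product per 100 m² = 0.32 / 44% = 0.727273 kg.
Total product = 0.727273 × 760 / 100 = 5.52727 kg.

5.5 kg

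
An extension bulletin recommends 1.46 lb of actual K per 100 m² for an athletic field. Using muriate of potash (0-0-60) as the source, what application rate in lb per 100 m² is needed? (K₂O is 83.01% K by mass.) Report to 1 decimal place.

2.9 lb of product per hundred sq m

As K₂O: 1.46 / 0.8301 = 1.75882 lb per 100 m².
Product per 100 m² = 1.75882 / 60% = 2.93137 lb.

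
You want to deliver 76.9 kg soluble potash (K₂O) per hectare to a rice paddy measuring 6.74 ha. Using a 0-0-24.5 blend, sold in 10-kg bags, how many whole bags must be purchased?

Product per hectare = 76.9 / 24.5% = 313.878 kg.
Total product = 313.878 × 6.74 = 2115.53 kg.
Bags = ⌈2115.53 / 10⌉ = 212.

212 bags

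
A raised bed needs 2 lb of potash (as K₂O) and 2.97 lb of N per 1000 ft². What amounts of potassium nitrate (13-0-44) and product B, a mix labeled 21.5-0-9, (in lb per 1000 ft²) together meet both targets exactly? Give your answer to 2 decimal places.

Per-1000 ft² balance (a = potassium nitrate, b = product B):
K₂O: 0.44·a + 0.09·b = 2
N: 0.13·a + 0.215·b = 2.97
Solving simultaneously: a = 1.96261, b = 12.6273.

1.96 lb potassium nitrate, 12.63 lb product B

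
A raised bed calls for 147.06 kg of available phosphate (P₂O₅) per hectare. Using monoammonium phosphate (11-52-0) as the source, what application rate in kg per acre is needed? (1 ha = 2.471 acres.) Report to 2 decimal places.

114.45 kg of product per acre

Product per hectare = 147.06 / 52% = 282.808 kg.
Convert to per acre: 282.808 × 0.404694 = 114.451 kg.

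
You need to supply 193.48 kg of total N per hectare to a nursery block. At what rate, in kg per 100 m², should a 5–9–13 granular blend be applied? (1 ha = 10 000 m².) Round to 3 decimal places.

38.696 kg of product per hundred sq m

Product per hectare = 193.48 / 5% = 3869.6 kg.
Convert to per 100 m²: 3869.6 × 0.01 = 38.696 kg.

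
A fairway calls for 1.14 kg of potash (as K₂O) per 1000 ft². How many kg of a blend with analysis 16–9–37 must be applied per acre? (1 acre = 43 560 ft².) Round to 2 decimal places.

134.21 kg of product per acre

Product per 1000 ft² = 1.14 / 37% = 3.08108 kg.
Convert to per acre: 3.08108 × 43.56 = 134.212 kg.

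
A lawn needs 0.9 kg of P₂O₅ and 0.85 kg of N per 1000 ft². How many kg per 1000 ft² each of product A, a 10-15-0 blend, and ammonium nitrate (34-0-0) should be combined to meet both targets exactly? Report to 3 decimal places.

6.000 kg product A, 0.735 kg ammonium nitrate

Let a = kg of product A, b = kg of ammonium nitrate (per 1000 ft²).
P₂O₅: 0.15·a + 0·b = 0.9
N: 0.1·a + 0.34·b = 0.85
From row1: a = (0.9 − 0·b) / 0.15.
Into row2: 0.1·(0.9 − 0·b)/0.15 + 0.34·b = 0.85 → b = 0.735294, a = 6.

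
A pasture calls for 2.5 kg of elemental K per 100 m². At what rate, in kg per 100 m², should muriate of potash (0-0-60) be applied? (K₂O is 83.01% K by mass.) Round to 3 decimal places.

As K₂O: 2.5 / 0.8301 = 3.01169 kg per 100 m².
Product per 100 m² = 3.01169 / 60% = 5.01948 kg.

5.019 kg of product per hundred sq m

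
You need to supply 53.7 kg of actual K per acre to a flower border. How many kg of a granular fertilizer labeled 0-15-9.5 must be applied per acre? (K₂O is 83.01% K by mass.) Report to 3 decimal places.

As K₂O: 53.7 / 0.8301 = 64.691 kg per acre.
Product per acre = 64.691 / 9.5% = 680.9579 kg.

680.958 kg of product per acre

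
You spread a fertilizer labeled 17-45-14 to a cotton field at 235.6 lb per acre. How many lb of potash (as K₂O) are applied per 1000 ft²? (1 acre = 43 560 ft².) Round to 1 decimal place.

K₂O per acre = 235.6 × 14% = 32.984 lb.
Convert to per 1000 ft²: 32.984 × 0.0229568 = 0.757208 lb.

0.8 lb K₂O per thousand sq ft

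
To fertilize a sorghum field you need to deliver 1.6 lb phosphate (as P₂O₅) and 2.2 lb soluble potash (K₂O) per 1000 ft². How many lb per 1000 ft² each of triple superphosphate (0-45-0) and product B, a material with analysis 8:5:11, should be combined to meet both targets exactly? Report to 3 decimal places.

1.333 lb triple superphosphate, 20.000 lb product B

With a, b = lb per 1000 ft² of triple superphosphate and product B:
P₂O₅: 0.45·a + 0.05·b = 1.6
K₂O: 0·a + 0.11·b = 2.2
Solving simultaneously: a = 1.33333, b = 20.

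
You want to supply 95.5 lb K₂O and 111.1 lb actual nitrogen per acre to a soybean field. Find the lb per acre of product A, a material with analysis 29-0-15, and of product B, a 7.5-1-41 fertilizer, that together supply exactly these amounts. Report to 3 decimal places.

356.605 lb product A, 102.462 lb product B

Per-acre balance (a = product A, b = product B):
K₂O: 0.15·a + 0.41·b = 95.5
N: 0.29·a + 0.075·b = 111.1
Solving simultaneously: a = 356.6047, b = 102.4617.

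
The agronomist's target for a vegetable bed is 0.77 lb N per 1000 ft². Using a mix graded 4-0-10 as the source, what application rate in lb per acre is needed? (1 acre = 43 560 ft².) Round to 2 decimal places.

Product per 1000 ft² = 0.77 / 4% = 19.25 lb.
Convert to per acre: 19.25 × 43.56 = 838.53 lb.

838.53 lb of product per acre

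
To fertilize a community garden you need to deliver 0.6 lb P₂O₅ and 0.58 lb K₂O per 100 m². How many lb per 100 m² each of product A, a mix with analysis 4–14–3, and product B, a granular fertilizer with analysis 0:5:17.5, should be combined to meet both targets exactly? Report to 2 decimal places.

3.30 lb product A, 2.75 lb product B

With a, b = lb per 100 m² of product A and product B:
P₂O₅: 0.14·a + 0.05·b = 0.6
K₂O: 0.03·a + 0.175·b = 0.58
From row1: a = (0.6 − 0.05·b) / 0.14.
Into row2: 0.03·(0.6 − 0.05·b)/0.14 + 0.175·b = 0.58 → b = 2.74783, a = 3.30435.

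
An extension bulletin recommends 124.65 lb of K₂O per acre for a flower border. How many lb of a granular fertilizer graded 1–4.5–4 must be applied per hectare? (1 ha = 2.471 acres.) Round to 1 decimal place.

7700.3 lb of product per hectare

Product per acre = 124.65 / 4% = 3116.25 lb.
Convert to per hectare: 3116.25 × 2.471 = 7700.25 lb.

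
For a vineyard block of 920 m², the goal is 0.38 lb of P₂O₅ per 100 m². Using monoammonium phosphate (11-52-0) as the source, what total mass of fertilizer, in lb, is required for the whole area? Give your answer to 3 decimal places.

Product per 100 m² = 0.38 / 52% = 0.730769 lb.
Total product = 0.730769 × 920 / 100 = 6.72308 lb.

6.723 lb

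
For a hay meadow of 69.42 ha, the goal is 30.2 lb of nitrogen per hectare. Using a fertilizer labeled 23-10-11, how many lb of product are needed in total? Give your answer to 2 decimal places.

Product per hectare = 30.2 / 23% = 131.304 lb.
Total product = 131.304 × 69.42 = 9115.148 lb.

9115.15 lb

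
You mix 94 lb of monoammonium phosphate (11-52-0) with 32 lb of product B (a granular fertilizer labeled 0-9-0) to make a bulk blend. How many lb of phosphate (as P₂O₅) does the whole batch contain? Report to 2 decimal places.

P₂O₅ mass = 52%×94 + 9%×32 = 51.76 lb.

51.76 lb P₂O₅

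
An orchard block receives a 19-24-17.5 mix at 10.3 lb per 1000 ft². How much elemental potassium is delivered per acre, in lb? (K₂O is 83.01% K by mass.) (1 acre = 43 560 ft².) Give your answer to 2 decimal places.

K₂O per 1000 ft² = 10.3 × 17.5% = 1.8025 lb.
Elemental K = 1.8025 × 0.8301 = 1.49626 lb per 1000 ft².
Convert to per acre: 1.49626 × 43.56 = 65.1769 lb.

65.18 lb K per acre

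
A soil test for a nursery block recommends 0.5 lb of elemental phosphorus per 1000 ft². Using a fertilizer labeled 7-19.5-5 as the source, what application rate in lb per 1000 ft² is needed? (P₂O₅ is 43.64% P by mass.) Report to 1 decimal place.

5.9 lb of product per thousand sq ft

As P₂O₅: 0.5 / 0.4364 = 1.14574 lb per 1000 ft².
Product per 1000 ft² = 1.14574 / 19.5% = 5.87558 lb.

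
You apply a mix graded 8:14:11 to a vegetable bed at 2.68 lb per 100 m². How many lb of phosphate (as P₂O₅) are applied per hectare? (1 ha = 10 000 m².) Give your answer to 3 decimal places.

37.520 lb P₂O₅ per hectare

P₂O₅ per 100 m² = 2.68 × 14% = 0.3752 lb.
Convert to per hectare: 0.3752 × 100 = 37.52 lb.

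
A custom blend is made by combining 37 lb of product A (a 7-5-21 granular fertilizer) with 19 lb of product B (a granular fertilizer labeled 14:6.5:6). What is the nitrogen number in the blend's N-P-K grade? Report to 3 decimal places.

Total mass = 37 + 19 = 56 lb.
N mass = 7%×37 + 14%×19 = 5.25 lb.
% N = 5.25 / 56 = 9.375%.

9.375% N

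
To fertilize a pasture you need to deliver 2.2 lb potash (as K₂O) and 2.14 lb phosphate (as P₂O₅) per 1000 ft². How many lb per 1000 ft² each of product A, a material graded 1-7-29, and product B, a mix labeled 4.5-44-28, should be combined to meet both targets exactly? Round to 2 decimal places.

Let a = lb of product A, b = lb of product B (per 1000 ft²).
K₂O: 0.29·a + 0.28·b = 2.2
P₂O₅: 0.07·a + 0.44·b = 2.14
Solving simultaneously: a = 3.41481, b = 4.32037.

3.41 lb product A, 4.32 lb product B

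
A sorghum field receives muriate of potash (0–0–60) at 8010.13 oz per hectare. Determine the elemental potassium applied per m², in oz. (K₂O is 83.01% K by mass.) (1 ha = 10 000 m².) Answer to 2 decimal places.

0.40 oz K per sq m

K₂O per hectare = 8010.13 × 60% = 4806.08 oz.
Elemental K = 4806.08 × 0.8301 = 3989.53 oz per hectare.
Convert to per m²: 3989.53 × 0.0001 = 0.398953 oz.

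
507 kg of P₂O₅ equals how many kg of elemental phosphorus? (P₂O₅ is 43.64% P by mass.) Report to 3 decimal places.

P = 507 × 0.4364 = 221.2548 kg.

221.255 kg P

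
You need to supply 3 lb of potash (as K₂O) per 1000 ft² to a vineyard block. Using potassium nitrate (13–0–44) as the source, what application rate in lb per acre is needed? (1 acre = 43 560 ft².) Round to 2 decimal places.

Product per 1000 ft² = 3 / 44% = 6.81818 lb.
Convert to per acre: 6.81818 × 43.56 = 297 lb.

297.00 lb of product per acre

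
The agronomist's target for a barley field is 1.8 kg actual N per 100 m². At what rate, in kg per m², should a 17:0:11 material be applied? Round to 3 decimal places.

0.106 kg of product per sq m

Product per 100 m² = 1.8 / 17% = 10.5882 kg.
Convert to per m²: 10.5882 × 0.01 = 0.105882 kg.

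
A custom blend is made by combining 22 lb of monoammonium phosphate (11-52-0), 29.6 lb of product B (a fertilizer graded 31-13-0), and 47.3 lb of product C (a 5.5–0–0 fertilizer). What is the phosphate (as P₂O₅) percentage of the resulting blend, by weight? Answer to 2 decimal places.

15.46% P₂O₅

Total mass = 22 + 29.6 + 47.3 = 98.9 lb.
P₂O₅ mass = 52%×22 + 13%×29.6 + 0%×47.3 = 15.288 lb.
% P₂O₅ = 15.288 / 98.9 = 15.458%.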